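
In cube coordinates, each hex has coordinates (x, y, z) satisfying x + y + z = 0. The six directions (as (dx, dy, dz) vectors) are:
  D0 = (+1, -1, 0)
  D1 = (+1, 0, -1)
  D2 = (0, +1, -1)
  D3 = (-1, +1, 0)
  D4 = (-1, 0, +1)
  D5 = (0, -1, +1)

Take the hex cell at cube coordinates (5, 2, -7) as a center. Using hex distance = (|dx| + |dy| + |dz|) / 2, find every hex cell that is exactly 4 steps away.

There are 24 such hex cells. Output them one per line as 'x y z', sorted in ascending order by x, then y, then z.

Answer: 1 2 -3
1 3 -4
1 4 -5
1 5 -6
1 6 -7
2 1 -3
2 6 -8
3 0 -3
3 6 -9
4 -1 -3
4 6 -10
5 -2 -3
5 6 -11
6 -2 -4
6 5 -11
7 -2 -5
7 4 -11
8 -2 -6
8 3 -11
9 -2 -7
9 -1 -8
9 0 -9
9 1 -10
9 2 -11

Derivation:
Walk ring at distance 4 from (5, 2, -7):
Start at center + D4*4 = (1, 2, -3)
  hex 0: (1, 2, -3)
  hex 1: (2, 1, -3)
  hex 2: (3, 0, -3)
  hex 3: (4, -1, -3)
  hex 4: (5, -2, -3)
  hex 5: (6, -2, -4)
  hex 6: (7, -2, -5)
  hex 7: (8, -2, -6)
  hex 8: (9, -2, -7)
  hex 9: (9, -1, -8)
  hex 10: (9, 0, -9)
  hex 11: (9, 1, -10)
  hex 12: (9, 2, -11)
  hex 13: (8, 3, -11)
  hex 14: (7, 4, -11)
  hex 15: (6, 5, -11)
  hex 16: (5, 6, -11)
  hex 17: (4, 6, -10)
  hex 18: (3, 6, -9)
  hex 19: (2, 6, -8)
  hex 20: (1, 6, -7)
  hex 21: (1, 5, -6)
  hex 22: (1, 4, -5)
  hex 23: (1, 3, -4)
Sorted: 24 hexes.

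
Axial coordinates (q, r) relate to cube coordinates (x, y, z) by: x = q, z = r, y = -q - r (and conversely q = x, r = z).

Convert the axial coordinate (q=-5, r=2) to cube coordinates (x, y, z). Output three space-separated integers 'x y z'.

x = q = -5
z = r = 2
y = -x - z = -(-5) - (2) = 3

Answer: -5 3 2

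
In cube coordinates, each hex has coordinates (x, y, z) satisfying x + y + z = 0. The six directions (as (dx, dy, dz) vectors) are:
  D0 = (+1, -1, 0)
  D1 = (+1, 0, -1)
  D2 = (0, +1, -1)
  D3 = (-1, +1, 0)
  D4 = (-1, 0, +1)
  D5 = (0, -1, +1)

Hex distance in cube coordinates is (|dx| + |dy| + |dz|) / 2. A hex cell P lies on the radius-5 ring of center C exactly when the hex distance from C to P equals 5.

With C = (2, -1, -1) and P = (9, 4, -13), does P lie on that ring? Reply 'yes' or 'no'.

Answer: no

Derivation:
|px - cx| = |9 - 2| = 7
|py - cy| = |4 - (-1)| = 5
|pz - cz| = |-13 - (-1)| = 12
distance = (7+5+12)/2 = 24/2 = 12
radius = 5; distance != radius -> no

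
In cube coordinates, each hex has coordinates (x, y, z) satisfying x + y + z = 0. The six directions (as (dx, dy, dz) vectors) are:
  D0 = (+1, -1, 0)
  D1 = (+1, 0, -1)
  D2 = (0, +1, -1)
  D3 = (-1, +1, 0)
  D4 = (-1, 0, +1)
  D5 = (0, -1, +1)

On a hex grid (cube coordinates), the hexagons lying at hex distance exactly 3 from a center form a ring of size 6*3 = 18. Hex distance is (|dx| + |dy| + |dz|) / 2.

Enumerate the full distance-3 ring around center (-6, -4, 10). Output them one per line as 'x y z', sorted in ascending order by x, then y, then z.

Walk ring at distance 3 from (-6, -4, 10):
Start at center + D4*3 = (-9, -4, 13)
  hex 0: (-9, -4, 13)
  hex 1: (-8, -5, 13)
  hex 2: (-7, -6, 13)
  hex 3: (-6, -7, 13)
  hex 4: (-5, -7, 12)
  hex 5: (-4, -7, 11)
  hex 6: (-3, -7, 10)
  hex 7: (-3, -6, 9)
  hex 8: (-3, -5, 8)
  hex 9: (-3, -4, 7)
  hex 10: (-4, -3, 7)
  hex 11: (-5, -2, 7)
  hex 12: (-6, -1, 7)
  hex 13: (-7, -1, 8)
  hex 14: (-8, -1, 9)
  hex 15: (-9, -1, 10)
  hex 16: (-9, -2, 11)
  hex 17: (-9, -3, 12)
Sorted: 18 hexes.

Answer: -9 -4 13
-9 -3 12
-9 -2 11
-9 -1 10
-8 -5 13
-8 -1 9
-7 -6 13
-7 -1 8
-6 -7 13
-6 -1 7
-5 -7 12
-5 -2 7
-4 -7 11
-4 -3 7
-3 -7 10
-3 -6 9
-3 -5 8
-3 -4 7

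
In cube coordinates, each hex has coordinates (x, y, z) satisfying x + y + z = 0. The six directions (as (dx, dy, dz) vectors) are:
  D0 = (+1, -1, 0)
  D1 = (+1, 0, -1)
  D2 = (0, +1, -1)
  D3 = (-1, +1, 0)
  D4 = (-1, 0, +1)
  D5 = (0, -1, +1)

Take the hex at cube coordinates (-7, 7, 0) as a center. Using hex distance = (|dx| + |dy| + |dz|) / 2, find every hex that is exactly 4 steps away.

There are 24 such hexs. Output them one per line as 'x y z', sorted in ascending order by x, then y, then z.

Walk ring at distance 4 from (-7, 7, 0):
Start at center + D4*4 = (-11, 7, 4)
  hex 0: (-11, 7, 4)
  hex 1: (-10, 6, 4)
  hex 2: (-9, 5, 4)
  hex 3: (-8, 4, 4)
  hex 4: (-7, 3, 4)
  hex 5: (-6, 3, 3)
  hex 6: (-5, 3, 2)
  hex 7: (-4, 3, 1)
  hex 8: (-3, 3, 0)
  hex 9: (-3, 4, -1)
  hex 10: (-3, 5, -2)
  hex 11: (-3, 6, -3)
  hex 12: (-3, 7, -4)
  hex 13: (-4, 8, -4)
  hex 14: (-5, 9, -4)
  hex 15: (-6, 10, -4)
  hex 16: (-7, 11, -4)
  hex 17: (-8, 11, -3)
  hex 18: (-9, 11, -2)
  hex 19: (-10, 11, -1)
  hex 20: (-11, 11, 0)
  hex 21: (-11, 10, 1)
  hex 22: (-11, 9, 2)
  hex 23: (-11, 8, 3)
Sorted: 24 hexes.

Answer: -11 7 4
-11 8 3
-11 9 2
-11 10 1
-11 11 0
-10 6 4
-10 11 -1
-9 5 4
-9 11 -2
-8 4 4
-8 11 -3
-7 3 4
-7 11 -4
-6 3 3
-6 10 -4
-5 3 2
-5 9 -4
-4 3 1
-4 8 -4
-3 3 0
-3 4 -1
-3 5 -2
-3 6 -3
-3 7 -4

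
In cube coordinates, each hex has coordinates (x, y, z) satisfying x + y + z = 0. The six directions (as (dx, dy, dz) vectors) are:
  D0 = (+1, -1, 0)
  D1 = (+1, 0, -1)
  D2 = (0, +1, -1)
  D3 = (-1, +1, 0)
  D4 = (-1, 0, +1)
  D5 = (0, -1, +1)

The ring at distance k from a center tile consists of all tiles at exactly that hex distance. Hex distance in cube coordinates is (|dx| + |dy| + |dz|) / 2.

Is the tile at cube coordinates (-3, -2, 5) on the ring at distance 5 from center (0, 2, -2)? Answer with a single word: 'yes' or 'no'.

Answer: no

Derivation:
|px - cx| = |-3 - 0| = 3
|py - cy| = |-2 - 2| = 4
|pz - cz| = |5 - (-2)| = 7
distance = (3+4+7)/2 = 14/2 = 7
radius = 5; distance != radius -> no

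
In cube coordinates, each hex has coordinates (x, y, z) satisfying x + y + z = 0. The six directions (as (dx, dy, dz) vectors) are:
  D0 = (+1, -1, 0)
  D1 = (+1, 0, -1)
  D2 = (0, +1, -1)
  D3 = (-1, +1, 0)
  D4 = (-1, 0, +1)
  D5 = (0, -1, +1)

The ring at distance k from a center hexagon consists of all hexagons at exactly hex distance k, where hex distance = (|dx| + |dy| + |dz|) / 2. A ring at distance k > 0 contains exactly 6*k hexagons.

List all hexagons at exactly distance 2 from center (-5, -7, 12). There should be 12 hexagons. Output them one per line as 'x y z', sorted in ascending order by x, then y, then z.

Walk ring at distance 2 from (-5, -7, 12):
Start at center + D4*2 = (-7, -7, 14)
  hex 0: (-7, -7, 14)
  hex 1: (-6, -8, 14)
  hex 2: (-5, -9, 14)
  hex 3: (-4, -9, 13)
  hex 4: (-3, -9, 12)
  hex 5: (-3, -8, 11)
  hex 6: (-3, -7, 10)
  hex 7: (-4, -6, 10)
  hex 8: (-5, -5, 10)
  hex 9: (-6, -5, 11)
  hex 10: (-7, -5, 12)
  hex 11: (-7, -6, 13)
Sorted: 12 hexes.

Answer: -7 -7 14
-7 -6 13
-7 -5 12
-6 -8 14
-6 -5 11
-5 -9 14
-5 -5 10
-4 -9 13
-4 -6 10
-3 -9 12
-3 -8 11
-3 -7 10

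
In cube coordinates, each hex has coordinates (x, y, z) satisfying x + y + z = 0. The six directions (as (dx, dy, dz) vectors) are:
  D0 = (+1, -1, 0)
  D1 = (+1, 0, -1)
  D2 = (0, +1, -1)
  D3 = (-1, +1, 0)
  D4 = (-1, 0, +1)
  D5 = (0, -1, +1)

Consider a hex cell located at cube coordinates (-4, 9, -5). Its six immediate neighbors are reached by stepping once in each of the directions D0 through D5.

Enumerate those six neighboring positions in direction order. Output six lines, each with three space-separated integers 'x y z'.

Center: (-4, 9, -5). Add each direction:
  D0: (-4, 9, -5) + (1, -1, 0) = (-3, 8, -5)
  D1: (-4, 9, -5) + (1, 0, -1) = (-3, 9, -6)
  D2: (-4, 9, -5) + (0, 1, -1) = (-4, 10, -6)
  D3: (-4, 9, -5) + (-1, 1, 0) = (-5, 10, -5)
  D4: (-4, 9, -5) + (-1, 0, 1) = (-5, 9, -4)
  D5: (-4, 9, -5) + (0, -1, 1) = (-4, 8, -4)

Answer: -3 8 -5
-3 9 -6
-4 10 -6
-5 10 -5
-5 9 -4
-4 8 -4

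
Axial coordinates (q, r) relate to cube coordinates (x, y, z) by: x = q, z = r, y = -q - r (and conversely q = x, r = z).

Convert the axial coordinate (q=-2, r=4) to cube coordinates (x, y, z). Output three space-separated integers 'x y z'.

Answer: -2 -2 4

Derivation:
x = q = -2
z = r = 4
y = -x - z = -(-2) - (4) = -2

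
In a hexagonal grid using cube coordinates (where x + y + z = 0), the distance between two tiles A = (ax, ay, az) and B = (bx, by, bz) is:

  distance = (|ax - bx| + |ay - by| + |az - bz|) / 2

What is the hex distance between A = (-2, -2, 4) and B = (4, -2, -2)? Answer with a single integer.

|ax - bx| = |-2 - 4| = 6
|ay - by| = |-2 - (-2)| = 0
|az - bz| = |4 - (-2)| = 6
distance = (6 + 0 + 6) / 2 = 12 / 2 = 6

Answer: 6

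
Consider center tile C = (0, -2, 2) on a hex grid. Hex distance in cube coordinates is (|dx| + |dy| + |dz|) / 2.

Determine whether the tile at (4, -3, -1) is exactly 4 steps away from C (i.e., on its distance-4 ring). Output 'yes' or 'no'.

|px - cx| = |4 - 0| = 4
|py - cy| = |-3 - (-2)| = 1
|pz - cz| = |-1 - 2| = 3
distance = (4+1+3)/2 = 8/2 = 4
radius = 4; distance == radius -> yes

Answer: yes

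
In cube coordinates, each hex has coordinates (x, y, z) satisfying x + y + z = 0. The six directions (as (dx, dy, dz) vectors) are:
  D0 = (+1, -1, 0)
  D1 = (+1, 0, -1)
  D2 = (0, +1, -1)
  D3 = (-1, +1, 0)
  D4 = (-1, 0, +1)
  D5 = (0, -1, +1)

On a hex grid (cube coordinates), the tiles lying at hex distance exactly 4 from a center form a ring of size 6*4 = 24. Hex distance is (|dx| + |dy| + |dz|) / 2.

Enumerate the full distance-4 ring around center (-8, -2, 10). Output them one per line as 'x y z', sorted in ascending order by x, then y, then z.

Walk ring at distance 4 from (-8, -2, 10):
Start at center + D4*4 = (-12, -2, 14)
  hex 0: (-12, -2, 14)
  hex 1: (-11, -3, 14)
  hex 2: (-10, -4, 14)
  hex 3: (-9, -5, 14)
  hex 4: (-8, -6, 14)
  hex 5: (-7, -6, 13)
  hex 6: (-6, -6, 12)
  hex 7: (-5, -6, 11)
  hex 8: (-4, -6, 10)
  hex 9: (-4, -5, 9)
  hex 10: (-4, -4, 8)
  hex 11: (-4, -3, 7)
  hex 12: (-4, -2, 6)
  hex 13: (-5, -1, 6)
  hex 14: (-6, 0, 6)
  hex 15: (-7, 1, 6)
  hex 16: (-8, 2, 6)
  hex 17: (-9, 2, 7)
  hex 18: (-10, 2, 8)
  hex 19: (-11, 2, 9)
  hex 20: (-12, 2, 10)
  hex 21: (-12, 1, 11)
  hex 22: (-12, 0, 12)
  hex 23: (-12, -1, 13)
Sorted: 24 hexes.

Answer: -12 -2 14
-12 -1 13
-12 0 12
-12 1 11
-12 2 10
-11 -3 14
-11 2 9
-10 -4 14
-10 2 8
-9 -5 14
-9 2 7
-8 -6 14
-8 2 6
-7 -6 13
-7 1 6
-6 -6 12
-6 0 6
-5 -6 11
-5 -1 6
-4 -6 10
-4 -5 9
-4 -4 8
-4 -3 7
-4 -2 6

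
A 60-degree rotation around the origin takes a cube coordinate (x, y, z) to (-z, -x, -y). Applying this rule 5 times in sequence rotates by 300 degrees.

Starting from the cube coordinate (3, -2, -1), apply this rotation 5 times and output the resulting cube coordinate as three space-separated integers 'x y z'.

Start: (3, -2, -1)
Step 1: (3, -2, -1) -> (-(-1), -(3), -(-2)) = (1, -3, 2)
Step 2: (1, -3, 2) -> (-(2), -(1), -(-3)) = (-2, -1, 3)
Step 3: (-2, -1, 3) -> (-(3), -(-2), -(-1)) = (-3, 2, 1)
Step 4: (-3, 2, 1) -> (-(1), -(-3), -(2)) = (-1, 3, -2)
Step 5: (-1, 3, -2) -> (-(-2), -(-1), -(3)) = (2, 1, -3)

Answer: 2 1 -3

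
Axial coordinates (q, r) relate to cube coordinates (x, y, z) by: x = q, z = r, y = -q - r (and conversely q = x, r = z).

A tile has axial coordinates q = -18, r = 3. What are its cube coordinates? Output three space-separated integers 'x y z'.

x = q = -18
z = r = 3
y = -x - z = -(-18) - (3) = 15

Answer: -18 15 3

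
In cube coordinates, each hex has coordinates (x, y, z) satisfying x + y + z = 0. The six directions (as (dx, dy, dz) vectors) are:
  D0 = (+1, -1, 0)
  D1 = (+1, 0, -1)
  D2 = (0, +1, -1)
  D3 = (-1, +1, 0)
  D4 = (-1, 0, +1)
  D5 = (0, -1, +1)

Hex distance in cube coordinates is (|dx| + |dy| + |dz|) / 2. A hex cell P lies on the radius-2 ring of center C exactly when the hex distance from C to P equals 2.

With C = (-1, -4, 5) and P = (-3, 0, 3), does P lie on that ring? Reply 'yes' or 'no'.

|px - cx| = |-3 - (-1)| = 2
|py - cy| = |0 - (-4)| = 4
|pz - cz| = |3 - 5| = 2
distance = (2+4+2)/2 = 8/2 = 4
radius = 2; distance != radius -> no

Answer: no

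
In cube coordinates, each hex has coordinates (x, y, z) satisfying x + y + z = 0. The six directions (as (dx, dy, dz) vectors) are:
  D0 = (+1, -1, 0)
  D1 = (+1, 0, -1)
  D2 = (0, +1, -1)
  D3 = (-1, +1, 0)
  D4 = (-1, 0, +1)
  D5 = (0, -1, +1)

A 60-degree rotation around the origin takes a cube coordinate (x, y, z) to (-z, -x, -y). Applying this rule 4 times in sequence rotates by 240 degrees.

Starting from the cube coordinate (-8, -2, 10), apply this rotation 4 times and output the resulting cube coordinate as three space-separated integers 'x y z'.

Start: (-8, -2, 10)
Step 1: (-8, -2, 10) -> (-(10), -(-8), -(-2)) = (-10, 8, 2)
Step 2: (-10, 8, 2) -> (-(2), -(-10), -(8)) = (-2, 10, -8)
Step 3: (-2, 10, -8) -> (-(-8), -(-2), -(10)) = (8, 2, -10)
Step 4: (8, 2, -10) -> (-(-10), -(8), -(2)) = (10, -8, -2)

Answer: 10 -8 -2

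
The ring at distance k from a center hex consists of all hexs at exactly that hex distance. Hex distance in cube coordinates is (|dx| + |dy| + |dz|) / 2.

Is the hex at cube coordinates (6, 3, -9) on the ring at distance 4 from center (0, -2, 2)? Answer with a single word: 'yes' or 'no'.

|px - cx| = |6 - 0| = 6
|py - cy| = |3 - (-2)| = 5
|pz - cz| = |-9 - 2| = 11
distance = (6+5+11)/2 = 22/2 = 11
radius = 4; distance != radius -> no

Answer: no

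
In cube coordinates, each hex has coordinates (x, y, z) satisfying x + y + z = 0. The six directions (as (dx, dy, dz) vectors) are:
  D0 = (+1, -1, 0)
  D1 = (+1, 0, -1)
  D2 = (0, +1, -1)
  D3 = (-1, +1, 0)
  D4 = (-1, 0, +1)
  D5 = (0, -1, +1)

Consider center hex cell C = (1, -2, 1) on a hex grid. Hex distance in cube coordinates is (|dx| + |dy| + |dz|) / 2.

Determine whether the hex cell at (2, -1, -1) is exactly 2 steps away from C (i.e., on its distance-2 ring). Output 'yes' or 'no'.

Answer: yes

Derivation:
|px - cx| = |2 - 1| = 1
|py - cy| = |-1 - (-2)| = 1
|pz - cz| = |-1 - 1| = 2
distance = (1+1+2)/2 = 4/2 = 2
radius = 2; distance == radius -> yes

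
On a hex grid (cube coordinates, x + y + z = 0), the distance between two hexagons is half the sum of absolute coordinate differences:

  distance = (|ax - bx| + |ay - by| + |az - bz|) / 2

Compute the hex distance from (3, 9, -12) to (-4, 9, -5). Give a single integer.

Answer: 7

Derivation:
|ax - bx| = |3 - (-4)| = 7
|ay - by| = |9 - 9| = 0
|az - bz| = |-12 - (-5)| = 7
distance = (7 + 0 + 7) / 2 = 14 / 2 = 7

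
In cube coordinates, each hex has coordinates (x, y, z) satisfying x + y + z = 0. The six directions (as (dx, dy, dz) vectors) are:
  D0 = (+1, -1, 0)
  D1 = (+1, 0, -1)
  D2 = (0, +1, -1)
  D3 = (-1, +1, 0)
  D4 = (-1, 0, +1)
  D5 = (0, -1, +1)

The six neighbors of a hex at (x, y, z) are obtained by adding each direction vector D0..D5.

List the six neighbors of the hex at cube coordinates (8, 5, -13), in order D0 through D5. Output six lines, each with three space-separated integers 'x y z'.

Answer: 9 4 -13
9 5 -14
8 6 -14
7 6 -13
7 5 -12
8 4 -12

Derivation:
Center: (8, 5, -13). Add each direction:
  D0: (8, 5, -13) + (1, -1, 0) = (9, 4, -13)
  D1: (8, 5, -13) + (1, 0, -1) = (9, 5, -14)
  D2: (8, 5, -13) + (0, 1, -1) = (8, 6, -14)
  D3: (8, 5, -13) + (-1, 1, 0) = (7, 6, -13)
  D4: (8, 5, -13) + (-1, 0, 1) = (7, 5, -12)
  D5: (8, 5, -13) + (0, -1, 1) = (8, 4, -12)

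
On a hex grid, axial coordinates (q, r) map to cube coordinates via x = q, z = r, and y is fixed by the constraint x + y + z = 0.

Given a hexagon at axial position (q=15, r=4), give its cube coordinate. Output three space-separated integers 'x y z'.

Answer: 15 -19 4

Derivation:
x = q = 15
z = r = 4
y = -x - z = -(15) - (4) = -19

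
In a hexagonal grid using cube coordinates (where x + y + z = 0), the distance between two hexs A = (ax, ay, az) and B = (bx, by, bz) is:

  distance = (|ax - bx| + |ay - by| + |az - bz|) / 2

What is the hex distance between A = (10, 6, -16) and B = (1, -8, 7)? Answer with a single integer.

Answer: 23

Derivation:
|ax - bx| = |10 - 1| = 9
|ay - by| = |6 - (-8)| = 14
|az - bz| = |-16 - 7| = 23
distance = (9 + 14 + 23) / 2 = 46 / 2 = 23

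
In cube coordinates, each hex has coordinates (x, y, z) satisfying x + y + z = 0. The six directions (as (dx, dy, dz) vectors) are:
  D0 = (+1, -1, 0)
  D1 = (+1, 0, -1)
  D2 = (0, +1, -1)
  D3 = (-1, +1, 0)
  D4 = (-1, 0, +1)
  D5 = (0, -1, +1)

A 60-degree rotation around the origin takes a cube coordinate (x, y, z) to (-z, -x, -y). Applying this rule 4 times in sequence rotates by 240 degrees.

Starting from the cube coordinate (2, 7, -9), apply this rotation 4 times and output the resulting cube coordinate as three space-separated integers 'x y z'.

Start: (2, 7, -9)
Step 1: (2, 7, -9) -> (-(-9), -(2), -(7)) = (9, -2, -7)
Step 2: (9, -2, -7) -> (-(-7), -(9), -(-2)) = (7, -9, 2)
Step 3: (7, -9, 2) -> (-(2), -(7), -(-9)) = (-2, -7, 9)
Step 4: (-2, -7, 9) -> (-(9), -(-2), -(-7)) = (-9, 2, 7)

Answer: -9 2 7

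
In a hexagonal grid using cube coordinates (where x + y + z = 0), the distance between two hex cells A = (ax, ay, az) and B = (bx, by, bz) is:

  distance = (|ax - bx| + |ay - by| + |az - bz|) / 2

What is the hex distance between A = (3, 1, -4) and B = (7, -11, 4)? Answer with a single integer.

Answer: 12

Derivation:
|ax - bx| = |3 - 7| = 4
|ay - by| = |1 - (-11)| = 12
|az - bz| = |-4 - 4| = 8
distance = (4 + 12 + 8) / 2 = 24 / 2 = 12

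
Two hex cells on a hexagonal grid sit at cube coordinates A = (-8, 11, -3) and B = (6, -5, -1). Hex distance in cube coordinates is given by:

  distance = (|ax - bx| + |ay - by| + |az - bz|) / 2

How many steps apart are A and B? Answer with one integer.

Answer: 16

Derivation:
|ax - bx| = |-8 - 6| = 14
|ay - by| = |11 - (-5)| = 16
|az - bz| = |-3 - (-1)| = 2
distance = (14 + 16 + 2) / 2 = 32 / 2 = 16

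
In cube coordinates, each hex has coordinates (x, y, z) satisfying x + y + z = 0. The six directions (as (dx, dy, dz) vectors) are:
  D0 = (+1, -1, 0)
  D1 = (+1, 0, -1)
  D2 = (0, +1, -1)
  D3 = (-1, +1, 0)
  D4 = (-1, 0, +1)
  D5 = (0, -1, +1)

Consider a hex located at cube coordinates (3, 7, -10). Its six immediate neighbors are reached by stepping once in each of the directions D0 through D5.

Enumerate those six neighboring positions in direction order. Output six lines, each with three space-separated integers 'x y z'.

Answer: 4 6 -10
4 7 -11
3 8 -11
2 8 -10
2 7 -9
3 6 -9

Derivation:
Center: (3, 7, -10). Add each direction:
  D0: (3, 7, -10) + (1, -1, 0) = (4, 6, -10)
  D1: (3, 7, -10) + (1, 0, -1) = (4, 7, -11)
  D2: (3, 7, -10) + (0, 1, -1) = (3, 8, -11)
  D3: (3, 7, -10) + (-1, 1, 0) = (2, 8, -10)
  D4: (3, 7, -10) + (-1, 0, 1) = (2, 7, -9)
  D5: (3, 7, -10) + (0, -1, 1) = (3, 6, -9)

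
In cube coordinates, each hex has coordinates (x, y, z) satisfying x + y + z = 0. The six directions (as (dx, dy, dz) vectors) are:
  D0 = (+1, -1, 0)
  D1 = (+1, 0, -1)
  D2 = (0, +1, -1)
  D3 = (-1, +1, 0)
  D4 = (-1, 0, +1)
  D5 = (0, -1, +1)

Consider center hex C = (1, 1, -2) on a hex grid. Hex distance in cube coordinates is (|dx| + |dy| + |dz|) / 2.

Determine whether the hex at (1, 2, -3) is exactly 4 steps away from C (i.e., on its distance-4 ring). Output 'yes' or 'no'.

|px - cx| = |1 - 1| = 0
|py - cy| = |2 - 1| = 1
|pz - cz| = |-3 - (-2)| = 1
distance = (0+1+1)/2 = 2/2 = 1
radius = 4; distance != radius -> no

Answer: no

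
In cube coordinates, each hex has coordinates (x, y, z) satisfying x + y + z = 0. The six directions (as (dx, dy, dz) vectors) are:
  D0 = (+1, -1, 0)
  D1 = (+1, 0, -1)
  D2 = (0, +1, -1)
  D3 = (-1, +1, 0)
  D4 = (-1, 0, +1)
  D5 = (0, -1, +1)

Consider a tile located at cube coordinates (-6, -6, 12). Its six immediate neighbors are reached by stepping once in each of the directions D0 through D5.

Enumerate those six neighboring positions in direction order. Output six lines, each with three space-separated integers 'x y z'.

Answer: -5 -7 12
-5 -6 11
-6 -5 11
-7 -5 12
-7 -6 13
-6 -7 13

Derivation:
Center: (-6, -6, 12). Add each direction:
  D0: (-6, -6, 12) + (1, -1, 0) = (-5, -7, 12)
  D1: (-6, -6, 12) + (1, 0, -1) = (-5, -6, 11)
  D2: (-6, -6, 12) + (0, 1, -1) = (-6, -5, 11)
  D3: (-6, -6, 12) + (-1, 1, 0) = (-7, -5, 12)
  D4: (-6, -6, 12) + (-1, 0, 1) = (-7, -6, 13)
  D5: (-6, -6, 12) + (0, -1, 1) = (-6, -7, 13)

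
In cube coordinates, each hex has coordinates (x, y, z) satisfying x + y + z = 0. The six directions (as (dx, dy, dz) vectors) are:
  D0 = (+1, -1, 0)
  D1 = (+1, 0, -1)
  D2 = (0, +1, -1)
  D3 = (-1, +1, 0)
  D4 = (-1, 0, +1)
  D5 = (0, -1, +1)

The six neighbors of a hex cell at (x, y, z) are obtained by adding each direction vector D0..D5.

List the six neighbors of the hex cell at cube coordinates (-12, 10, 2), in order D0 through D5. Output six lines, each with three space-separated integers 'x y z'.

Answer: -11 9 2
-11 10 1
-12 11 1
-13 11 2
-13 10 3
-12 9 3

Derivation:
Center: (-12, 10, 2). Add each direction:
  D0: (-12, 10, 2) + (1, -1, 0) = (-11, 9, 2)
  D1: (-12, 10, 2) + (1, 0, -1) = (-11, 10, 1)
  D2: (-12, 10, 2) + (0, 1, -1) = (-12, 11, 1)
  D3: (-12, 10, 2) + (-1, 1, 0) = (-13, 11, 2)
  D4: (-12, 10, 2) + (-1, 0, 1) = (-13, 10, 3)
  D5: (-12, 10, 2) + (0, -1, 1) = (-12, 9, 3)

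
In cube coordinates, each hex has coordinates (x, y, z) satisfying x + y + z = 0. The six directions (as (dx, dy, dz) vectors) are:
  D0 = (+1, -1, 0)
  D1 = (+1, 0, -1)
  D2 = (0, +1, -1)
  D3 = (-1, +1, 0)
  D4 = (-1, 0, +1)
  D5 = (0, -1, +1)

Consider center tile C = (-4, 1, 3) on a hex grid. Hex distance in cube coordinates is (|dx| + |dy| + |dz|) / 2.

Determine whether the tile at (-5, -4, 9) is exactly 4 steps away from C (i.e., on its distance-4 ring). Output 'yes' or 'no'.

Answer: no

Derivation:
|px - cx| = |-5 - (-4)| = 1
|py - cy| = |-4 - 1| = 5
|pz - cz| = |9 - 3| = 6
distance = (1+5+6)/2 = 12/2 = 6
radius = 4; distance != radius -> no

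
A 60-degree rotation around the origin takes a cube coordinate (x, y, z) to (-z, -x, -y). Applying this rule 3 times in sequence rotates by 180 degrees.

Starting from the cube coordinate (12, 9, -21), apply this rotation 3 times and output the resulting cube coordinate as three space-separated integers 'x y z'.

Start: (12, 9, -21)
Step 1: (12, 9, -21) -> (-(-21), -(12), -(9)) = (21, -12, -9)
Step 2: (21, -12, -9) -> (-(-9), -(21), -(-12)) = (9, -21, 12)
Step 3: (9, -21, 12) -> (-(12), -(9), -(-21)) = (-12, -9, 21)

Answer: -12 -9 21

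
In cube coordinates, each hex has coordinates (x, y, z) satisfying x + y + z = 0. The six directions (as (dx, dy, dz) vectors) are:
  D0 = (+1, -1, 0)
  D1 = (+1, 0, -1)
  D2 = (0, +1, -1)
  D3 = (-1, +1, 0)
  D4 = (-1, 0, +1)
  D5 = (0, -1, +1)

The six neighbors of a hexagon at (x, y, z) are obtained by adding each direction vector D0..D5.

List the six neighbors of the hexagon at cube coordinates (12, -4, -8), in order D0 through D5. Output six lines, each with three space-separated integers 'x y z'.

Center: (12, -4, -8). Add each direction:
  D0: (12, -4, -8) + (1, -1, 0) = (13, -5, -8)
  D1: (12, -4, -8) + (1, 0, -1) = (13, -4, -9)
  D2: (12, -4, -8) + (0, 1, -1) = (12, -3, -9)
  D3: (12, -4, -8) + (-1, 1, 0) = (11, -3, -8)
  D4: (12, -4, -8) + (-1, 0, 1) = (11, -4, -7)
  D5: (12, -4, -8) + (0, -1, 1) = (12, -5, -7)

Answer: 13 -5 -8
13 -4 -9
12 -3 -9
11 -3 -8
11 -4 -7
12 -5 -7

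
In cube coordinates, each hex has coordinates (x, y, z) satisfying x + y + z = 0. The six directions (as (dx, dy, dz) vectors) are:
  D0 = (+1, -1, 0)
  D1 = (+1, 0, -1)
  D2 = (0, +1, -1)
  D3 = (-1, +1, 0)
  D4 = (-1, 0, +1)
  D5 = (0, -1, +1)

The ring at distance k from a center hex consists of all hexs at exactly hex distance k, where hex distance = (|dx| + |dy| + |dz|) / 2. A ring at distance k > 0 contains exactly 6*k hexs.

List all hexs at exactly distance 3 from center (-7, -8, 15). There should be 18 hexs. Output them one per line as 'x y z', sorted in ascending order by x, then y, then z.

Answer: -10 -8 18
-10 -7 17
-10 -6 16
-10 -5 15
-9 -9 18
-9 -5 14
-8 -10 18
-8 -5 13
-7 -11 18
-7 -5 12
-6 -11 17
-6 -6 12
-5 -11 16
-5 -7 12
-4 -11 15
-4 -10 14
-4 -9 13
-4 -8 12

Derivation:
Walk ring at distance 3 from (-7, -8, 15):
Start at center + D4*3 = (-10, -8, 18)
  hex 0: (-10, -8, 18)
  hex 1: (-9, -9, 18)
  hex 2: (-8, -10, 18)
  hex 3: (-7, -11, 18)
  hex 4: (-6, -11, 17)
  hex 5: (-5, -11, 16)
  hex 6: (-4, -11, 15)
  hex 7: (-4, -10, 14)
  hex 8: (-4, -9, 13)
  hex 9: (-4, -8, 12)
  hex 10: (-5, -7, 12)
  hex 11: (-6, -6, 12)
  hex 12: (-7, -5, 12)
  hex 13: (-8, -5, 13)
  hex 14: (-9, -5, 14)
  hex 15: (-10, -5, 15)
  hex 16: (-10, -6, 16)
  hex 17: (-10, -7, 17)
Sorted: 18 hexes.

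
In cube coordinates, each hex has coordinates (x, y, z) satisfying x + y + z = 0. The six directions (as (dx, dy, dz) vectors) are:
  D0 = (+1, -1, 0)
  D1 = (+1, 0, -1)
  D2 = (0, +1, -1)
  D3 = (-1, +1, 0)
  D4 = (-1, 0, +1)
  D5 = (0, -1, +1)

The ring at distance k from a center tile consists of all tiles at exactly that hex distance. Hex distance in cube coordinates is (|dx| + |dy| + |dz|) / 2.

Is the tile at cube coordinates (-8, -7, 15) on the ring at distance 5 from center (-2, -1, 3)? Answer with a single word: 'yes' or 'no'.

Answer: no

Derivation:
|px - cx| = |-8 - (-2)| = 6
|py - cy| = |-7 - (-1)| = 6
|pz - cz| = |15 - 3| = 12
distance = (6+6+12)/2 = 24/2 = 12
radius = 5; distance != radius -> no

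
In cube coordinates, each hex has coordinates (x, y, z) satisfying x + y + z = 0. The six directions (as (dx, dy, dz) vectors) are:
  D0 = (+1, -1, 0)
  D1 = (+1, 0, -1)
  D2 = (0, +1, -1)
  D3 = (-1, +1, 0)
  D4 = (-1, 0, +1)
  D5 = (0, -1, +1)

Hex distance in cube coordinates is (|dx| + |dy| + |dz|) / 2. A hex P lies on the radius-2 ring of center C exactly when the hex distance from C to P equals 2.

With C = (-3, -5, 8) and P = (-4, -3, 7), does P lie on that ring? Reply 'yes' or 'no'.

Answer: yes

Derivation:
|px - cx| = |-4 - (-3)| = 1
|py - cy| = |-3 - (-5)| = 2
|pz - cz| = |7 - 8| = 1
distance = (1+2+1)/2 = 4/2 = 2
radius = 2; distance == radius -> yes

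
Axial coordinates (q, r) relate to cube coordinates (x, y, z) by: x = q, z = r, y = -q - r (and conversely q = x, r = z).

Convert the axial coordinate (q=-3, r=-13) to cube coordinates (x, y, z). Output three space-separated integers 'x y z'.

x = q = -3
z = r = -13
y = -x - z = -(-3) - (-13) = 16

Answer: -3 16 -13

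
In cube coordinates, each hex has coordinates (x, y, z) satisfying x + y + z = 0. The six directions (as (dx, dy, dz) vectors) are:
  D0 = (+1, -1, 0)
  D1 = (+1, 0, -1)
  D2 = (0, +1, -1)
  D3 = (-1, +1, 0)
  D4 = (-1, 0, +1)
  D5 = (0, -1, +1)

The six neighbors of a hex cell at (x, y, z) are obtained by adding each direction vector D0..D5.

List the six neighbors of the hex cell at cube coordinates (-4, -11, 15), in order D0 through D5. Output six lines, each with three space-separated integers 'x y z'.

Center: (-4, -11, 15). Add each direction:
  D0: (-4, -11, 15) + (1, -1, 0) = (-3, -12, 15)
  D1: (-4, -11, 15) + (1, 0, -1) = (-3, -11, 14)
  D2: (-4, -11, 15) + (0, 1, -1) = (-4, -10, 14)
  D3: (-4, -11, 15) + (-1, 1, 0) = (-5, -10, 15)
  D4: (-4, -11, 15) + (-1, 0, 1) = (-5, -11, 16)
  D5: (-4, -11, 15) + (0, -1, 1) = (-4, -12, 16)

Answer: -3 -12 15
-3 -11 14
-4 -10 14
-5 -10 15
-5 -11 16
-4 -12 16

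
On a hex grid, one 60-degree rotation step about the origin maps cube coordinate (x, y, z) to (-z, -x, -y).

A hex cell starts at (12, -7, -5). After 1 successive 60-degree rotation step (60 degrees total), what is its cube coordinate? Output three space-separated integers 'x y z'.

Answer: 5 -12 7

Derivation:
Start: (12, -7, -5)
Step 1: (12, -7, -5) -> (-(-5), -(12), -(-7)) = (5, -12, 7)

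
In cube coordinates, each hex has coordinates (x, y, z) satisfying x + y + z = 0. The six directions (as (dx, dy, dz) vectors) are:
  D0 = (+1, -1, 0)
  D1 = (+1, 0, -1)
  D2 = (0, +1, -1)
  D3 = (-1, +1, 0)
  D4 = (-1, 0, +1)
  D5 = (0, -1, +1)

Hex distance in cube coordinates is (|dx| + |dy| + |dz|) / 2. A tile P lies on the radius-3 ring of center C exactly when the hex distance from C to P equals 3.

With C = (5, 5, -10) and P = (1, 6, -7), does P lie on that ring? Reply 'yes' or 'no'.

Answer: no

Derivation:
|px - cx| = |1 - 5| = 4
|py - cy| = |6 - 5| = 1
|pz - cz| = |-7 - (-10)| = 3
distance = (4+1+3)/2 = 8/2 = 4
radius = 3; distance != radius -> no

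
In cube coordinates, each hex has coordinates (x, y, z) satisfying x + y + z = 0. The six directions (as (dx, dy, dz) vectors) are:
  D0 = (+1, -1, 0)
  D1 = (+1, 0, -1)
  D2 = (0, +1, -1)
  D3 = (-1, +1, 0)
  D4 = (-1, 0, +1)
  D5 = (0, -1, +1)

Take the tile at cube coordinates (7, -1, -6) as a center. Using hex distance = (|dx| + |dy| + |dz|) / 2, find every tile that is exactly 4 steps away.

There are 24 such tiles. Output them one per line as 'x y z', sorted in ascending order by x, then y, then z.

Walk ring at distance 4 from (7, -1, -6):
Start at center + D4*4 = (3, -1, -2)
  hex 0: (3, -1, -2)
  hex 1: (4, -2, -2)
  hex 2: (5, -3, -2)
  hex 3: (6, -4, -2)
  hex 4: (7, -5, -2)
  hex 5: (8, -5, -3)
  hex 6: (9, -5, -4)
  hex 7: (10, -5, -5)
  hex 8: (11, -5, -6)
  hex 9: (11, -4, -7)
  hex 10: (11, -3, -8)
  hex 11: (11, -2, -9)
  hex 12: (11, -1, -10)
  hex 13: (10, 0, -10)
  hex 14: (9, 1, -10)
  hex 15: (8, 2, -10)
  hex 16: (7, 3, -10)
  hex 17: (6, 3, -9)
  hex 18: (5, 3, -8)
  hex 19: (4, 3, -7)
  hex 20: (3, 3, -6)
  hex 21: (3, 2, -5)
  hex 22: (3, 1, -4)
  hex 23: (3, 0, -3)
Sorted: 24 hexes.

Answer: 3 -1 -2
3 0 -3
3 1 -4
3 2 -5
3 3 -6
4 -2 -2
4 3 -7
5 -3 -2
5 3 -8
6 -4 -2
6 3 -9
7 -5 -2
7 3 -10
8 -5 -3
8 2 -10
9 -5 -4
9 1 -10
10 -5 -5
10 0 -10
11 -5 -6
11 -4 -7
11 -3 -8
11 -2 -9
11 -1 -10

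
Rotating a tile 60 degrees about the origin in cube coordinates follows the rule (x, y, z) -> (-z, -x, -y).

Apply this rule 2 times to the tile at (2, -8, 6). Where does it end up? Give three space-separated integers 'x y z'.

Start: (2, -8, 6)
Step 1: (2, -8, 6) -> (-(6), -(2), -(-8)) = (-6, -2, 8)
Step 2: (-6, -2, 8) -> (-(8), -(-6), -(-2)) = (-8, 6, 2)

Answer: -8 6 2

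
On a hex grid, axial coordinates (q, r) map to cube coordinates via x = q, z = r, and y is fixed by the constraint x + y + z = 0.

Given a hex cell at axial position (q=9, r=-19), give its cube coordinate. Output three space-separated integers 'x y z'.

x = q = 9
z = r = -19
y = -x - z = -(9) - (-19) = 10

Answer: 9 10 -19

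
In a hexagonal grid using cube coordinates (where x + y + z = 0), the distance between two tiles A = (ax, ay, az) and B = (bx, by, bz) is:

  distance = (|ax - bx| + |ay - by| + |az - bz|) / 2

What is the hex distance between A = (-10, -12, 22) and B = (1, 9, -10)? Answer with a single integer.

Answer: 32

Derivation:
|ax - bx| = |-10 - 1| = 11
|ay - by| = |-12 - 9| = 21
|az - bz| = |22 - (-10)| = 32
distance = (11 + 21 + 32) / 2 = 64 / 2 = 32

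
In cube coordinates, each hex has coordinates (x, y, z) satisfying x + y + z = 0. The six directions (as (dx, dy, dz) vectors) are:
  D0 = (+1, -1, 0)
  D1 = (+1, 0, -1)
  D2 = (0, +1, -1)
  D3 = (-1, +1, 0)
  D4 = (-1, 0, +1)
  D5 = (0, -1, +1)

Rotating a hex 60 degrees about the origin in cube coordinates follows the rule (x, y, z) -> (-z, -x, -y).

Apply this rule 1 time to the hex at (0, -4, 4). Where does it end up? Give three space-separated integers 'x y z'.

Start: (0, -4, 4)
Step 1: (0, -4, 4) -> (-(4), -(0), -(-4)) = (-4, 0, 4)

Answer: -4 0 4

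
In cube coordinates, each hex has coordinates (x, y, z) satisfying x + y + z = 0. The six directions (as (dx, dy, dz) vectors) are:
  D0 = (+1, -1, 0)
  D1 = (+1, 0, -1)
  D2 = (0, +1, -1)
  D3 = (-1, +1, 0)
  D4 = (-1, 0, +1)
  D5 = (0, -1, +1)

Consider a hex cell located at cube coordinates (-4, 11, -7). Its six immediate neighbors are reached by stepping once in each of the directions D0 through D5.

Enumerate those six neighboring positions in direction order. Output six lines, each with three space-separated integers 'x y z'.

Answer: -3 10 -7
-3 11 -8
-4 12 -8
-5 12 -7
-5 11 -6
-4 10 -6

Derivation:
Center: (-4, 11, -7). Add each direction:
  D0: (-4, 11, -7) + (1, -1, 0) = (-3, 10, -7)
  D1: (-4, 11, -7) + (1, 0, -1) = (-3, 11, -8)
  D2: (-4, 11, -7) + (0, 1, -1) = (-4, 12, -8)
  D3: (-4, 11, -7) + (-1, 1, 0) = (-5, 12, -7)
  D4: (-4, 11, -7) + (-1, 0, 1) = (-5, 11, -6)
  D5: (-4, 11, -7) + (0, -1, 1) = (-4, 10, -6)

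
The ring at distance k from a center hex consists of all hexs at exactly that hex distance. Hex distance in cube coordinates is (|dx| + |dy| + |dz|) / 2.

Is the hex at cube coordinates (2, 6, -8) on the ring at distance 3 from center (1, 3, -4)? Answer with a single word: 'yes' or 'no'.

|px - cx| = |2 - 1| = 1
|py - cy| = |6 - 3| = 3
|pz - cz| = |-8 - (-4)| = 4
distance = (1+3+4)/2 = 8/2 = 4
radius = 3; distance != radius -> no

Answer: no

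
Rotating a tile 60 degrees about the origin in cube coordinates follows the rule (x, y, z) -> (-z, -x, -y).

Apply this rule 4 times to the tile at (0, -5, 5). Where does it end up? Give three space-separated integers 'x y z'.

Start: (0, -5, 5)
Step 1: (0, -5, 5) -> (-(5), -(0), -(-5)) = (-5, 0, 5)
Step 2: (-5, 0, 5) -> (-(5), -(-5), -(0)) = (-5, 5, 0)
Step 3: (-5, 5, 0) -> (-(0), -(-5), -(5)) = (0, 5, -5)
Step 4: (0, 5, -5) -> (-(-5), -(0), -(5)) = (5, 0, -5)

Answer: 5 0 -5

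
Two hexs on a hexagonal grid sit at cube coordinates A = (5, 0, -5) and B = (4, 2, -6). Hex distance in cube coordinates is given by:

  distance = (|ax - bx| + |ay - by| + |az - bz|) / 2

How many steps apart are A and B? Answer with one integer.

Answer: 2

Derivation:
|ax - bx| = |5 - 4| = 1
|ay - by| = |0 - 2| = 2
|az - bz| = |-5 - (-6)| = 1
distance = (1 + 2 + 1) / 2 = 4 / 2 = 2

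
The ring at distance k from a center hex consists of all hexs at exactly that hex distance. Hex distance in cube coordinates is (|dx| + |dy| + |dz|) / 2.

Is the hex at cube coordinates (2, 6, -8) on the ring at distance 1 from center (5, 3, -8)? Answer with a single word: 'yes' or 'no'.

Answer: no

Derivation:
|px - cx| = |2 - 5| = 3
|py - cy| = |6 - 3| = 3
|pz - cz| = |-8 - (-8)| = 0
distance = (3+3+0)/2 = 6/2 = 3
radius = 1; distance != radius -> no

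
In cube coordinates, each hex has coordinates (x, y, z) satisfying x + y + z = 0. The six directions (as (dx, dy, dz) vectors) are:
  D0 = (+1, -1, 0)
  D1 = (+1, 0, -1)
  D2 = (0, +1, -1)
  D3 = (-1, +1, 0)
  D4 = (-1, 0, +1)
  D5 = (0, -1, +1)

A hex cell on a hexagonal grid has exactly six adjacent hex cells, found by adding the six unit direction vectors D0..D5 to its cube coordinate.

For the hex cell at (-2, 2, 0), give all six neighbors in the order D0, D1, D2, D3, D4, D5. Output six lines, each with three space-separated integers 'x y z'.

Answer: -1 1 0
-1 2 -1
-2 3 -1
-3 3 0
-3 2 1
-2 1 1

Derivation:
Center: (-2, 2, 0). Add each direction:
  D0: (-2, 2, 0) + (1, -1, 0) = (-1, 1, 0)
  D1: (-2, 2, 0) + (1, 0, -1) = (-1, 2, -1)
  D2: (-2, 2, 0) + (0, 1, -1) = (-2, 3, -1)
  D3: (-2, 2, 0) + (-1, 1, 0) = (-3, 3, 0)
  D4: (-2, 2, 0) + (-1, 0, 1) = (-3, 2, 1)
  D5: (-2, 2, 0) + (0, -1, 1) = (-2, 1, 1)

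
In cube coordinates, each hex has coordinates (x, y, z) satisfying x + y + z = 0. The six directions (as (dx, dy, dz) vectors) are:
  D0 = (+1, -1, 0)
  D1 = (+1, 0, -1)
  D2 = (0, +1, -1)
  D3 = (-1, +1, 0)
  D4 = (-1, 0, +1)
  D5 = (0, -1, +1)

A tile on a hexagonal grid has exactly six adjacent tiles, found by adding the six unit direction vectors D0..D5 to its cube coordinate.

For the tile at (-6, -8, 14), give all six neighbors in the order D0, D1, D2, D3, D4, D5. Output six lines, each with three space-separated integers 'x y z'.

Center: (-6, -8, 14). Add each direction:
  D0: (-6, -8, 14) + (1, -1, 0) = (-5, -9, 14)
  D1: (-6, -8, 14) + (1, 0, -1) = (-5, -8, 13)
  D2: (-6, -8, 14) + (0, 1, -1) = (-6, -7, 13)
  D3: (-6, -8, 14) + (-1, 1, 0) = (-7, -7, 14)
  D4: (-6, -8, 14) + (-1, 0, 1) = (-7, -8, 15)
  D5: (-6, -8, 14) + (0, -1, 1) = (-6, -9, 15)

Answer: -5 -9 14
-5 -8 13
-6 -7 13
-7 -7 14
-7 -8 15
-6 -9 15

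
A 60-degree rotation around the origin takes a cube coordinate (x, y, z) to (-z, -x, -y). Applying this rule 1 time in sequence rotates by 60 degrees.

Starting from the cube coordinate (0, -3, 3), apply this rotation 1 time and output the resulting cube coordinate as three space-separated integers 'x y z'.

Start: (0, -3, 3)
Step 1: (0, -3, 3) -> (-(3), -(0), -(-3)) = (-3, 0, 3)

Answer: -3 0 3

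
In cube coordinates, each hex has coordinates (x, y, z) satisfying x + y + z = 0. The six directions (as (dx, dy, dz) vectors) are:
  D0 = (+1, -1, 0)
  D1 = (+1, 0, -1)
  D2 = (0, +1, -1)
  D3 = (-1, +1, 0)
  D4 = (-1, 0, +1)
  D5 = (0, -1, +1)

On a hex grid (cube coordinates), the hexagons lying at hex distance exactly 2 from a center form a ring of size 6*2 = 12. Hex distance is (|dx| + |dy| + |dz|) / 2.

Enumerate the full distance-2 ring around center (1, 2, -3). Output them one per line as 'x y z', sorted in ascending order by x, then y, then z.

Walk ring at distance 2 from (1, 2, -3):
Start at center + D4*2 = (-1, 2, -1)
  hex 0: (-1, 2, -1)
  hex 1: (0, 1, -1)
  hex 2: (1, 0, -1)
  hex 3: (2, 0, -2)
  hex 4: (3, 0, -3)
  hex 5: (3, 1, -4)
  hex 6: (3, 2, -5)
  hex 7: (2, 3, -5)
  hex 8: (1, 4, -5)
  hex 9: (0, 4, -4)
  hex 10: (-1, 4, -3)
  hex 11: (-1, 3, -2)
Sorted: 12 hexes.

Answer: -1 2 -1
-1 3 -2
-1 4 -3
0 1 -1
0 4 -4
1 0 -1
1 4 -5
2 0 -2
2 3 -5
3 0 -3
3 1 -4
3 2 -5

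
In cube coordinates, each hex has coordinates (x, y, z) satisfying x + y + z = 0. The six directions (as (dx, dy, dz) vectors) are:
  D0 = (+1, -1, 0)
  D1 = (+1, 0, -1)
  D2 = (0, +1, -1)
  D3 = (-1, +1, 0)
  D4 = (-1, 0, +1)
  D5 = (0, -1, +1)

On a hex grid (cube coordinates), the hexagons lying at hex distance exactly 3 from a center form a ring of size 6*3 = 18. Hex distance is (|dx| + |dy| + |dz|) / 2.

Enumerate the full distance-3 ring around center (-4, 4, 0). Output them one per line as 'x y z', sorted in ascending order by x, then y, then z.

Walk ring at distance 3 from (-4, 4, 0):
Start at center + D4*3 = (-7, 4, 3)
  hex 0: (-7, 4, 3)
  hex 1: (-6, 3, 3)
  hex 2: (-5, 2, 3)
  hex 3: (-4, 1, 3)
  hex 4: (-3, 1, 2)
  hex 5: (-2, 1, 1)
  hex 6: (-1, 1, 0)
  hex 7: (-1, 2, -1)
  hex 8: (-1, 3, -2)
  hex 9: (-1, 4, -3)
  hex 10: (-2, 5, -3)
  hex 11: (-3, 6, -3)
  hex 12: (-4, 7, -3)
  hex 13: (-5, 7, -2)
  hex 14: (-6, 7, -1)
  hex 15: (-7, 7, 0)
  hex 16: (-7, 6, 1)
  hex 17: (-7, 5, 2)
Sorted: 18 hexes.

Answer: -7 4 3
-7 5 2
-7 6 1
-7 7 0
-6 3 3
-6 7 -1
-5 2 3
-5 7 -2
-4 1 3
-4 7 -3
-3 1 2
-3 6 -3
-2 1 1
-2 5 -3
-1 1 0
-1 2 -1
-1 3 -2
-1 4 -3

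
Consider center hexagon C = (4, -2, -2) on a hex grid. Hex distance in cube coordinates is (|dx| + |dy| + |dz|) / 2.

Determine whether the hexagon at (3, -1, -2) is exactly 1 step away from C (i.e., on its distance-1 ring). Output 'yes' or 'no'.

Answer: yes

Derivation:
|px - cx| = |3 - 4| = 1
|py - cy| = |-1 - (-2)| = 1
|pz - cz| = |-2 - (-2)| = 0
distance = (1+1+0)/2 = 2/2 = 1
radius = 1; distance == radius -> yes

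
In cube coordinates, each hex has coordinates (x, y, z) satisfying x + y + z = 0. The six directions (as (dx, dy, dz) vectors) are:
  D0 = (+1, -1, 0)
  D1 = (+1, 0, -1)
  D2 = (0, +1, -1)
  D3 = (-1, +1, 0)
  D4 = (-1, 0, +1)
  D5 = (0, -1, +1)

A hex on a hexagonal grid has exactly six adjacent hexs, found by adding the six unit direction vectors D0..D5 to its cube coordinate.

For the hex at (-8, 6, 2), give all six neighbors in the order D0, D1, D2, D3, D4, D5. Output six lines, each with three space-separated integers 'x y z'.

Answer: -7 5 2
-7 6 1
-8 7 1
-9 7 2
-9 6 3
-8 5 3

Derivation:
Center: (-8, 6, 2). Add each direction:
  D0: (-8, 6, 2) + (1, -1, 0) = (-7, 5, 2)
  D1: (-8, 6, 2) + (1, 0, -1) = (-7, 6, 1)
  D2: (-8, 6, 2) + (0, 1, -1) = (-8, 7, 1)
  D3: (-8, 6, 2) + (-1, 1, 0) = (-9, 7, 2)
  D4: (-8, 6, 2) + (-1, 0, 1) = (-9, 6, 3)
  D5: (-8, 6, 2) + (0, -1, 1) = (-8, 5, 3)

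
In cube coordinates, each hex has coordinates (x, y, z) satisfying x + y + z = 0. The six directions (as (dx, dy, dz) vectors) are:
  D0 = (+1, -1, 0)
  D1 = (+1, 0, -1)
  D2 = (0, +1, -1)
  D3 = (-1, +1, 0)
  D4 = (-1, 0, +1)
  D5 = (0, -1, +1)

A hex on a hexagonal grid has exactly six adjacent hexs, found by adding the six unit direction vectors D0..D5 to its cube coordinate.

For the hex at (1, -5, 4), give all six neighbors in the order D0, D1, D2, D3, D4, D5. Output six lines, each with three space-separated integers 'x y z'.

Center: (1, -5, 4). Add each direction:
  D0: (1, -5, 4) + (1, -1, 0) = (2, -6, 4)
  D1: (1, -5, 4) + (1, 0, -1) = (2, -5, 3)
  D2: (1, -5, 4) + (0, 1, -1) = (1, -4, 3)
  D3: (1, -5, 4) + (-1, 1, 0) = (0, -4, 4)
  D4: (1, -5, 4) + (-1, 0, 1) = (0, -5, 5)
  D5: (1, -5, 4) + (0, -1, 1) = (1, -6, 5)

Answer: 2 -6 4
2 -5 3
1 -4 3
0 -4 4
0 -5 5
1 -6 5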